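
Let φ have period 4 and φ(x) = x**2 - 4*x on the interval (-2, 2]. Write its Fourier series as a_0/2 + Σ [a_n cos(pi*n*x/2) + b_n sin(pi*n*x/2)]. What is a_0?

a_0 = 1/2 ∫_{-2}^{2} φ(x) dx = 1/2 · (16/3) = 8/3.

8/3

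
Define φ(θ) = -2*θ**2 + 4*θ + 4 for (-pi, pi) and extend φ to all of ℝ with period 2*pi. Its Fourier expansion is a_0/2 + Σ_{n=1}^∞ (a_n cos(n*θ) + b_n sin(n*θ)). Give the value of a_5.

a_5 = 1/pi ∫_{-pi}^{pi} φ(θ) cos(5*θ) dθ.
Integrating by parts twice (tabular method), an antiderivative of (-2*θ**2 + 4*θ + 4) cos(5*θ) is -2*θ**2*sin(5*θ)/5 + 4*θ*sin(5*θ)/5 - 4*θ*cos(5*θ)/25 + 104*sin(5*θ)/125 + 4*cos(5*θ)/25; evaluating from -pi to pi: ∫_{-pi}^{pi} (-2*θ**2 + 4*θ + 4) cos(5*θ) dθ = (-4/25 + 4*pi/25) - (-4*pi/25 - 4/25) = 8*pi/25.
Hence a_5 = (1/pi)·(8*pi/25) = 8/25.

8/25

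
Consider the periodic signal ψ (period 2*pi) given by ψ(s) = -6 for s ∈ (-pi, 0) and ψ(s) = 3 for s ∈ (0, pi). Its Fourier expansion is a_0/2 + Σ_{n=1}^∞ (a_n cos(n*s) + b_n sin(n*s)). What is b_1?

b_1 = 1/pi ∫_{-pi}^{pi} ψ(s) sin(s) ds.
Split the integral at the breakpoints.
Directly, an antiderivative of (-6) sin(s) is 6*cos(s); evaluating from -pi to 0: ∫_{-pi}^{0} (-6) sin(s) ds = (6) - (-6) = 12.
Directly, an antiderivative of (3) sin(s) is -3*cos(s); evaluating from 0 to pi: ∫_{0}^{pi} (3) sin(s) ds = (3) - (-3) = 6.
Summing the pieces and multiplying by (1/pi) gives b_1 = 18/pi.

18/pi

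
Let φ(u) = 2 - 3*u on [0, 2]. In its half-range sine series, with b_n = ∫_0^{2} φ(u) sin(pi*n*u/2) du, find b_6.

b_6 = ∫_0^{2} (2 - 3*u) sin(3*pi*u) du.
Integrating by parts (boundary term plus one more integral), an antiderivative of (2 - 3*u) sin(3*pi*u) is u*cos(3*pi*u)/pi - sin(3*pi*u)/(3*pi**2) - 2*cos(3*pi*u)/(3*pi); evaluating from 0 to 2: ∫_{0}^{2} (2 - 3*u) sin(3*pi*u) du = (4/(3*pi)) - (-2/(3*pi)) = 2/pi.
Hence b_6 = 2/pi.

2/pi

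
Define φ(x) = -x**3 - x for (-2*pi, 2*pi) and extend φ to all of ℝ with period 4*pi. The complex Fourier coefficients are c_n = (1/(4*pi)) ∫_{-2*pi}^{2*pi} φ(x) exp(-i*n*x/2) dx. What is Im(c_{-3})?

10/9 - 8*pi**2/3

Since φ is real-valued, Im(c_{-3}) = -(1/(4*pi)) ∫_{-2*pi}^{2*pi} φ(x) sin(-3*x/2) dx = b_{3}/2.
φ is odd and sin(-3*x/2) is odd, so the integrand is even: ∫_{-2*pi}^{2*pi} φ(x) sin(-3*x/2) dx = 2∫_0^{2*pi} φ(x) sin(-3*x/2) dx.
Integrating by parts three times (tabular method), an antiderivative of (-x**3 - x) sin(-3*x/2) is -2*x**3*cos(3*x/2)/3 + 4*x**2*sin(3*x/2)/3 + 10*x*cos(3*x/2)/9 - 20*sin(3*x/2)/27; evaluating from 0 to 2*pi: ∫_{0}^{2*pi} (-x**3 - x) sin(-3*x/2) dx = (4*pi*(-5 + 12*pi**2)/9) - (0) = 4*pi*(-5 + 12*pi**2)/9.
So ∫_{-2*pi}^{2*pi} φ(x) sin(-3*x/2) dx = 8*pi*(-5 + 12*pi**2)/9.
Hence Im(c_{-3}) = (-1/(4*pi))·(8*pi*(-5 + 12*pi**2)/9) = 10/9 - 8*pi**2/3.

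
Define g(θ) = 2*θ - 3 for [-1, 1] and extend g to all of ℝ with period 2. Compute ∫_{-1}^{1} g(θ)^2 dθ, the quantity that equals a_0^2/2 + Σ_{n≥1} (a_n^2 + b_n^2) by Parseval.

∫_{-1}^{1} g(θ)^2 dθ = 62/3.

62/3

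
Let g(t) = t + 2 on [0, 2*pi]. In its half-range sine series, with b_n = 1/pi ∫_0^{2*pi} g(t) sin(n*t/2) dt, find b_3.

4*(2 + pi)/(3*pi)

b_3 = 1/pi ∫_0^{2*pi} (t + 2) sin(3*t/2) dt.
Integrating by parts (boundary term plus one more integral), an antiderivative of (t + 2) sin(3*t/2) is -2*t*cos(3*t/2)/3 + 4*sin(3*t/2)/9 - 4*cos(3*t/2)/3; evaluating from 0 to 2*pi: ∫_{0}^{2*pi} (t + 2) sin(3*t/2) dt = (4/3 + 4*pi/3) - (-4/3) = 8/3 + 4*pi/3.
Hence b_3 = (1/pi)·(8/3 + 4*pi/3) = 4*(2 + pi)/(3*pi).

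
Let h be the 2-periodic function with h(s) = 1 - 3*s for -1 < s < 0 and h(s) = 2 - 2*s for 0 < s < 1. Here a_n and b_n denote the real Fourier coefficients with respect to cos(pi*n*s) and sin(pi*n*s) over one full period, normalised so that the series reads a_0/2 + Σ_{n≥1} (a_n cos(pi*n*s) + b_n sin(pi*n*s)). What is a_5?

a_5 = ∫_{-1}^{1} h(s) cos(5*pi*s) ds.
Split the integral at the breakpoints.
Integrating by parts (boundary term plus one more integral), an antiderivative of (1 - 3*s) cos(5*pi*s) is -3*s*sin(5*pi*s)/(5*pi) + sin(5*pi*s)/(5*pi) - 3*cos(5*pi*s)/(25*pi**2); evaluating from -1 to 0: ∫_{-1}^{0} (1 - 3*s) cos(5*pi*s) ds = (-3/(25*pi**2)) - (3/(25*pi**2)) = -6/(25*pi**2).
Integrating by parts (boundary term plus one more integral), an antiderivative of (2 - 2*s) cos(5*pi*s) is -2*s*sin(5*pi*s)/(5*pi) + 2*sin(5*pi*s)/(5*pi) - 2*cos(5*pi*s)/(25*pi**2); evaluating from 0 to 1: ∫_{0}^{1} (2 - 2*s) cos(5*pi*s) ds = (2/(25*pi**2)) - (-2/(25*pi**2)) = 4/(25*pi**2).
Summing the pieces gives a_5 = -2/(25*pi**2).

-2/(25*pi**2)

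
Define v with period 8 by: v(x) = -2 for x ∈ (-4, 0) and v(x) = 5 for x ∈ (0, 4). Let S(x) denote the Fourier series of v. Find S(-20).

x = -20 differs from x = -4 by -2 full period(s), and the series is 8-periodic.
At x = -4 the one-sided limits are v(-4^-) = 5 and v(-4^+) = -2.
By Dirichlet's theorem the series converges to their average, [(5) + (-2)]/2 = 3/2.

3/2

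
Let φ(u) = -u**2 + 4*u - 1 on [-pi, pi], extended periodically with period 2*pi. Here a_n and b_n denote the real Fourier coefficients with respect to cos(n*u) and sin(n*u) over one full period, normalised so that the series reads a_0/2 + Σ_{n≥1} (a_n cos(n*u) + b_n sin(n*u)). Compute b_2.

-4

b_2 = 1/pi ∫_{-pi}^{pi} φ(u) sin(2*u) du.
Integrating by parts twice (tabular method), an antiderivative of (-u**2 + 4*u - 1) sin(2*u) is u**2*cos(2*u)/2 - u*sin(2*u)/2 - 2*u*cos(2*u) + sin(2*u) + cos(2*u)/4; evaluating from -pi to pi: ∫_{-pi}^{pi} (-u**2 + 4*u - 1) sin(2*u) du = (-2*pi + 1/4 + pi**2/2) - (1/4 + pi**2/2 + 2*pi) = -4*pi.
Hence b_2 = (1/pi)·(-4*pi) = -4.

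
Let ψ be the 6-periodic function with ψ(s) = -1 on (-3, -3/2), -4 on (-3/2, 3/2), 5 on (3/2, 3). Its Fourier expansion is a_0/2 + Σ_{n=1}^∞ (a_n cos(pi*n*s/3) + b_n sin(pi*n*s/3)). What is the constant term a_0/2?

-1

a_0 = 1/3 ∫_{-3}^{3} ψ(s) ds = 1/3 · (-6) = -2.
So the constant term a_0/2 = -1.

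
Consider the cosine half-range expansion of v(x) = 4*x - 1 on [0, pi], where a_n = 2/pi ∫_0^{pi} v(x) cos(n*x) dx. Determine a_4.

0

a_4 = 2/pi ∫_0^{pi} (4*x - 1) cos(4*x) dx.
Integrating by parts (boundary term plus one more integral), an antiderivative of (4*x - 1) cos(4*x) is x*sin(4*x) - sin(4*x)/4 + cos(4*x)/4; evaluating from 0 to pi: ∫_{0}^{pi} (4*x - 1) cos(4*x) dx = (1/4) - (1/4) = 0.
Hence a_4 = (2/pi)·(0) = 0.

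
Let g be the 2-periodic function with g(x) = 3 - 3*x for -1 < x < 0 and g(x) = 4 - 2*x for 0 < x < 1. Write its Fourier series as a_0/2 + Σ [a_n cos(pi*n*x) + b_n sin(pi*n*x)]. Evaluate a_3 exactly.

a_3 = ∫_{-1}^{1} g(x) cos(3*pi*x) dx.
Split the integral at the breakpoints.
Integrating by parts (boundary term plus one more integral), an antiderivative of (3 - 3*x) cos(3*pi*x) is -x*sin(3*pi*x)/pi + sin(3*pi*x)/pi - cos(3*pi*x)/(3*pi**2); evaluating from -1 to 0: ∫_{-1}^{0} (3 - 3*x) cos(3*pi*x) dx = (-1/(3*pi**2)) - (1/(3*pi**2)) = -2/(3*pi**2).
Integrating by parts (boundary term plus one more integral), an antiderivative of (4 - 2*x) cos(3*pi*x) is -2*x*sin(3*pi*x)/(3*pi) + 4*sin(3*pi*x)/(3*pi) - 2*cos(3*pi*x)/(9*pi**2); evaluating from 0 to 1: ∫_{0}^{1} (4 - 2*x) cos(3*pi*x) dx = (2/(9*pi**2)) - (-2/(9*pi**2)) = 4/(9*pi**2).
Summing the pieces gives a_3 = -2/(9*pi**2).

-2/(9*pi**2)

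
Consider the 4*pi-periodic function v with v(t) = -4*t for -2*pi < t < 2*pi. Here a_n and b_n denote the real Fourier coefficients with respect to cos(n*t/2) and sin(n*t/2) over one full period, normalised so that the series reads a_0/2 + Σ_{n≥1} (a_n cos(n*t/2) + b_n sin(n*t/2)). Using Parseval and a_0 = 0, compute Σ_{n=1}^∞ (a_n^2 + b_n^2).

Parseval: a_0^2/2 + Σ_{n≥1} (a_n^2+b_n^2) = (1/(2*pi)) ∫_{-2*pi}^{2*pi} v(t)^2 dt = 128*pi**2/3.
Subtract a_0^2/2 = 0: Σ (a_n^2+b_n^2) = 128*pi**2/3.

128*pi**2/3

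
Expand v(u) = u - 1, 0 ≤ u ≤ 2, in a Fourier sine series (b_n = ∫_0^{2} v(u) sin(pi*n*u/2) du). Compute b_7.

0

b_7 = ∫_0^{2} (u - 1) sin(7*pi*u/2) du.
Integrating by parts (boundary term plus one more integral), an antiderivative of (u - 1) sin(7*pi*u/2) is -2*u*cos(7*pi*u/2)/(7*pi) + 4*sin(7*pi*u/2)/(49*pi**2) + 2*cos(7*pi*u/2)/(7*pi); evaluating from 0 to 2: ∫_{0}^{2} (u - 1) sin(7*pi*u/2) du = (2/(7*pi)) - (2/(7*pi)) = 0.
Hence b_7 = 0.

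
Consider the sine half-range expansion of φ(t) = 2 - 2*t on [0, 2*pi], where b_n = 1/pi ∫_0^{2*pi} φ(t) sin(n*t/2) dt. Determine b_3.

8*(1 - pi)/(3*pi)

b_3 = 1/pi ∫_0^{2*pi} (2 - 2*t) sin(3*t/2) dt.
Integrating by parts (boundary term plus one more integral), an antiderivative of (2 - 2*t) sin(3*t/2) is 4*t*cos(3*t/2)/3 - 8*sin(3*t/2)/9 - 4*cos(3*t/2)/3; evaluating from 0 to 2*pi: ∫_{0}^{2*pi} (2 - 2*t) sin(3*t/2) dt = (4/3 - 8*pi/3) - (-4/3) = 8/3 - 8*pi/3.
Hence b_3 = (1/pi)·(8/3 - 8*pi/3) = 8*(1 - pi)/(3*pi).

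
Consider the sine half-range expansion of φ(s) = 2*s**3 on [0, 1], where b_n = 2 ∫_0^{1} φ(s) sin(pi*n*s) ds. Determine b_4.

(3/8 - pi**2)/pi**3

b_4 = 2 ∫_0^{1} (2*s**3) sin(4*pi*s) ds.
Integrating by parts three times (tabular method), an antiderivative of (2*s**3) sin(4*pi*s) is -s**3*cos(4*pi*s)/(2*pi) + 3*s**2*sin(4*pi*s)/(8*pi**2) + 3*s*cos(4*pi*s)/(16*pi**3) - 3*sin(4*pi*s)/(64*pi**4); evaluating from 0 to 1: ∫_{0}^{1} (2*s**3) sin(4*pi*s) ds = ((3 - 8*pi**2)/(16*pi**3)) - (0) = (3 - 8*pi**2)/(16*pi**3).
Hence b_4 = 2·((3 - 8*pi**2)/(16*pi**3)) = (3/8 - pi**2)/pi**3.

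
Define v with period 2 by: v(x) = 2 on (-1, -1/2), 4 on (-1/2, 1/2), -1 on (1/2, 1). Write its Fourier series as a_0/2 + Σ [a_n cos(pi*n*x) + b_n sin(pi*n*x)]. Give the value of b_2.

3/pi

b_2 = ∫_{-1}^{1} v(x) sin(2*pi*x) dx.
Split the integral at the breakpoints.
Directly, an antiderivative of (2) sin(2*pi*x) is -cos(2*pi*x)/pi; evaluating from -1 to -1/2: ∫_{-1}^{-1/2} (2) sin(2*pi*x) dx = (1/pi) - (-1/pi) = 2/pi.
Directly, an antiderivative of (4) sin(2*pi*x) is -2*cos(2*pi*x)/pi; evaluating from -1/2 to 1/2: ∫_{-1/2}^{1/2} (4) sin(2*pi*x) dx = (2/pi) - (2/pi) = 0.
Directly, an antiderivative of (-1) sin(2*pi*x) is cos(2*pi*x)/(2*pi); evaluating from 1/2 to 1: ∫_{1/2}^{1} (-1) sin(2*pi*x) dx = (1/(2*pi)) - (-1/(2*pi)) = 1/pi.
Summing the pieces gives b_2 = 3/pi.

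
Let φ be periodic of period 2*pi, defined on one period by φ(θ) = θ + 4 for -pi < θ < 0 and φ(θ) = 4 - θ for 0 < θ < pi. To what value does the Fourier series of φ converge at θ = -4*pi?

θ = -4*pi differs from θ = 0 by -2 full period(s), and the series is 2*pi-periodic.
φ is continuous at θ = 0 with value 4, so the series converges to 4 there.

4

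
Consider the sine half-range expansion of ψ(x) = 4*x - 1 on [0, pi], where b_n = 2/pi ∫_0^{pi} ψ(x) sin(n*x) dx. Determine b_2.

-4

b_2 = 2/pi ∫_0^{pi} (4*x - 1) sin(2*x) dx.
Integrating by parts (boundary term plus one more integral), an antiderivative of (4*x - 1) sin(2*x) is -2*x*cos(2*x) + sin(2*x) + cos(2*x)/2; evaluating from 0 to pi: ∫_{0}^{pi} (4*x - 1) sin(2*x) dx = (1/2 - 2*pi) - (1/2) = -2*pi.
Hence b_2 = (2/pi)·(-2*pi) = -4.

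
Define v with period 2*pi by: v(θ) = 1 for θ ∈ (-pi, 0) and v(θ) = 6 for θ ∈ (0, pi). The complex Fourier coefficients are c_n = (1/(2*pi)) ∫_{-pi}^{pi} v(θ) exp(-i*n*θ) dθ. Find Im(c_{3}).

-5/(3*pi)

Since v is real-valued, Im(c_{3}) = -(1/(2*pi)) ∫_{-pi}^{pi} v(θ) sin(3*θ) dθ = -b_{3}/2.
Split the integral at the breakpoints.
Directly, an antiderivative of (1) sin(3*θ) is -cos(3*θ)/3; evaluating from -pi to 0: ∫_{-pi}^{0} (1) sin(3*θ) dθ = (-1/3) - (1/3) = -2/3.
Directly, an antiderivative of (6) sin(3*θ) is -2*cos(3*θ); evaluating from 0 to pi: ∫_{0}^{pi} (6) sin(3*θ) dθ = (2) - (-2) = 4.
So ∫_{-pi}^{pi} v(θ) sin(3*θ) dθ = 10/3.
Hence Im(c_{3}) = (-1/(2*pi))·(10/3) = -5/(3*pi).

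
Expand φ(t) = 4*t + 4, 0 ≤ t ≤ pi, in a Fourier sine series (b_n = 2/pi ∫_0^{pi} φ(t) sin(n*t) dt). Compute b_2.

-4

b_2 = 2/pi ∫_0^{pi} (4*t + 4) sin(2*t) dt.
Integrating by parts (boundary term plus one more integral), an antiderivative of (4*t + 4) sin(2*t) is -2*t*cos(2*t) + sin(2*t) - 2*cos(2*t); evaluating from 0 to pi: ∫_{0}^{pi} (4*t + 4) sin(2*t) dt = (-2*pi - 2) - (-2) = -2*pi.
Hence b_2 = (2/pi)·(-2*pi) = -4.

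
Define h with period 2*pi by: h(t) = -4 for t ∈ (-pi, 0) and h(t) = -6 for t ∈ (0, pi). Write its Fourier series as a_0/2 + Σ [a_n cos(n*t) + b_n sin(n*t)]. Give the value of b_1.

b_1 = 1/pi ∫_{-pi}^{pi} h(t) sin(t) dt.
Split the integral at the breakpoints.
Directly, an antiderivative of (-4) sin(t) is 4*cos(t); evaluating from -pi to 0: ∫_{-pi}^{0} (-4) sin(t) dt = (4) - (-4) = 8.
Directly, an antiderivative of (-6) sin(t) is 6*cos(t); evaluating from 0 to pi: ∫_{0}^{pi} (-6) sin(t) dt = (-6) - (6) = -12.
Summing the pieces and multiplying by (1/pi) gives b_1 = -4/pi.

-4/pi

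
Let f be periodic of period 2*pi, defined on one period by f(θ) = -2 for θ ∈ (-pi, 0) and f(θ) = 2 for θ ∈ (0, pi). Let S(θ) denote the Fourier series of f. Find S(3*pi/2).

θ = 3*pi/2 differs from θ = -pi/2 by 1 full period(s), and the series is 2*pi-periodic.
f is continuous at θ = -pi/2 with value -2, so the series converges to -2 there.

-2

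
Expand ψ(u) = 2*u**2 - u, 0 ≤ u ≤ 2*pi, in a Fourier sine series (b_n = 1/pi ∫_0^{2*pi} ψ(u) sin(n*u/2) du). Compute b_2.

b_2 = 1/pi ∫_0^{2*pi} (2*u**2 - u) sin(u) du.
Integrating by parts twice (tabular method), an antiderivative of (2*u**2 - u) sin(u) is -2*u**2*cos(u) + 4*u*sin(u) + u*cos(u) - sin(u) + 4*cos(u); evaluating from 0 to 2*pi: ∫_{0}^{2*pi} (2*u**2 - u) sin(u) du = (-8*pi**2 + 4 + 2*pi) - (4) = 2*pi*(1 - 4*pi).
Hence b_2 = (1/pi)·(2*pi*(1 - 4*pi)) = 2 - 8*pi.

2 - 8*pi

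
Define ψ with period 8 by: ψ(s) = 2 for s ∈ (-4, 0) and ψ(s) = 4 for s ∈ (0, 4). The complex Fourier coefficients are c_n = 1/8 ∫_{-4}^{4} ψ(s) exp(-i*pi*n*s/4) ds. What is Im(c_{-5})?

2/(5*pi)

Since ψ is real-valued, Im(c_{-5}) = -1/8 ∫_{-4}^{4} ψ(s) sin(-5*pi*s/4) ds = b_{5}/2.
Split the integral at the breakpoints.
Directly, an antiderivative of (2) sin(-5*pi*s/4) is 8*cos(5*pi*s/4)/(5*pi); evaluating from -4 to 0: ∫_{-4}^{0} (2) sin(-5*pi*s/4) ds = (8/(5*pi)) - (-8/(5*pi)) = 16/(5*pi).
Directly, an antiderivative of (4) sin(-5*pi*s/4) is 16*cos(5*pi*s/4)/(5*pi); evaluating from 0 to 4: ∫_{0}^{4} (4) sin(-5*pi*s/4) ds = (-16/(5*pi)) - (16/(5*pi)) = -32/(5*pi).
So ∫_{-4}^{4} ψ(s) sin(-5*pi*s/4) ds = -16/(5*pi).
Hence Im(c_{-5}) = (-1/8)·(-16/(5*pi)) = 2/(5*pi).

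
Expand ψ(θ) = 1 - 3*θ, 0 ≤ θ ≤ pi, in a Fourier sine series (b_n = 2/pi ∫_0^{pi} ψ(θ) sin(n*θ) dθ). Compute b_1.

-6 + 4/pi

b_1 = 2/pi ∫_0^{pi} (1 - 3*θ) sin(θ) dθ.
Integrating by parts (boundary term plus one more integral), an antiderivative of (1 - 3*θ) sin(θ) is 3*θ*cos(θ) - 3*sin(θ) - cos(θ); evaluating from 0 to pi: ∫_{0}^{pi} (1 - 3*θ) sin(θ) dθ = (1 - 3*pi) - (-1) = 2 - 3*pi.
Hence b_1 = (2/pi)·(2 - 3*pi) = -6 + 4/pi.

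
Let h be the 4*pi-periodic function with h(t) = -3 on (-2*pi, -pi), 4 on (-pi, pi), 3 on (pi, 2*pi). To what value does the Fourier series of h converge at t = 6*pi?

0

t = 6*pi differs from t = -2*pi by 2 full period(s), and the series is 4*pi-periodic.
At t = -2*pi the one-sided limits are h(-2*pi^-) = 3 and h(-2*pi^+) = -3.
By Dirichlet's theorem the series converges to their average, [(3) + (-3)]/2 = 0.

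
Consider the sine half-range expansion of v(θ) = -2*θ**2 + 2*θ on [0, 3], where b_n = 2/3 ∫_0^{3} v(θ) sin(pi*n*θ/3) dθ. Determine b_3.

b_3 = 2/3 ∫_0^{3} (-2*θ**2 + 2*θ) sin(pi*θ) dθ.
Integrating by parts twice (tabular method), an antiderivative of (-2*θ**2 + 2*θ) sin(pi*θ) is 2*θ**2*cos(pi*θ)/pi - 4*θ*sin(pi*θ)/pi**2 - 2*θ*cos(pi*θ)/pi + 2*sin(pi*θ)/pi**2 - 4*cos(pi*θ)/pi**3; evaluating from 0 to 3: ∫_{0}^{3} (-2*θ**2 + 2*θ) sin(pi*θ) dθ = (-12/pi + 4/pi**3) - (-4/pi**3) = -12/pi + 8/pi**3.
Hence b_3 = (2/3)·(-12/pi + 8/pi**3) = -8/pi + 16/(3*pi**3).

-8/pi + 16/(3*pi**3)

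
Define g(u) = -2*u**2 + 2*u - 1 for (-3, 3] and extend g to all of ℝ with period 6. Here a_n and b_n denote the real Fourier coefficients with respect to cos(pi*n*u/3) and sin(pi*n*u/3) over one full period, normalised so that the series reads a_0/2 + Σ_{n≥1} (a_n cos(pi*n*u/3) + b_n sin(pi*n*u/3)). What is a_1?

a_1 = 1/3 ∫_{-3}^{3} g(u) cos(pi*u/3) du.
Integrating by parts twice (tabular method), an antiderivative of (-2*u**2 + 2*u - 1) cos(pi*u/3) is -6*u**2*sin(pi*u/3)/pi + 6*u*sin(pi*u/3)/pi - 36*u*cos(pi*u/3)/pi**2 - 3*sin(pi*u/3)/pi + 108*sin(pi*u/3)/pi**3 + 18*cos(pi*u/3)/pi**2; evaluating from -3 to 3: ∫_{-3}^{3} (-2*u**2 + 2*u - 1) cos(pi*u/3) du = (90/pi**2) - (-126/pi**2) = 216/pi**2.
Hence a_1 = (1/3)·(216/pi**2) = 72/pi**2.

72/pi**2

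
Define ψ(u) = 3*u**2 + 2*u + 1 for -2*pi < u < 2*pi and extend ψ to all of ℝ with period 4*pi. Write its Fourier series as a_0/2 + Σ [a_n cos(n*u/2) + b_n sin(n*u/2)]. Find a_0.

2 + 8*pi**2

a_0 = (1/(2*pi)) ∫_{-2*pi}^{2*pi} ψ(u) du = (1/(2*pi)) · (4*pi + 16*pi**3) = 2 + 8*pi**2.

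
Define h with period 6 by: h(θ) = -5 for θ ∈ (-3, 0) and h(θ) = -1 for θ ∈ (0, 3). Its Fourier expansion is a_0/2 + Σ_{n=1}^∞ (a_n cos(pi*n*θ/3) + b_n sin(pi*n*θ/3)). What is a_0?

-6

a_0 = 1/3 ∫_{-3}^{3} h(θ) dθ = 1/3 · (-18) = -6.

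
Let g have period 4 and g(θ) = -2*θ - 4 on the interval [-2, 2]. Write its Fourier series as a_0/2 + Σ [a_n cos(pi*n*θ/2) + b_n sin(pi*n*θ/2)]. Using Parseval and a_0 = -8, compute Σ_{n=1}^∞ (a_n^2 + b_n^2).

32/3

Parseval: a_0^2/2 + Σ_{n≥1} (a_n^2+b_n^2) = 1/2 ∫_{-2}^{2} g(θ)^2 dθ = 128/3.
Subtract a_0^2/2 = 32: Σ (a_n^2+b_n^2) = 32/3.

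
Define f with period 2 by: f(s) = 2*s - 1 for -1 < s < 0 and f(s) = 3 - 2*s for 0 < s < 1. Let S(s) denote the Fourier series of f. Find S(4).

s = 4 differs from s = 0 by 2 full period(s), and the series is 2-periodic.
At s = 0 the one-sided limits are f(0^-) = -1 and f(0^+) = 3.
By Dirichlet's theorem the series converges to their average, [(-1) + (3)]/2 = 1.

1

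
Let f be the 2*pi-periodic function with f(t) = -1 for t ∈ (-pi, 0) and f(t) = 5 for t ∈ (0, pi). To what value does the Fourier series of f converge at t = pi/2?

5

f is continuous at t = pi/2 with value 5, so the series converges to 5 there.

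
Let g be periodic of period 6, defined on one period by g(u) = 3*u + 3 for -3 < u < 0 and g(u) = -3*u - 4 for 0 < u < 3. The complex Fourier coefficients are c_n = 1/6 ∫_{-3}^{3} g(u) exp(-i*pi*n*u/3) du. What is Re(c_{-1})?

18/pi**2

Since g is real-valued, Re(c_{-1}) = 1/6 ∫_{-3}^{3} g(u) cos(-pi*u/3) du = a_{1}/2.
Split the integral at the breakpoints.
Integrating by parts (boundary term plus one more integral), an antiderivative of (3*u + 3) cos(-pi*u/3) is 9*u*sin(pi*u/3)/pi + 9*sin(pi*u/3)/pi + 27*cos(pi*u/3)/pi**2; evaluating from -3 to 0: ∫_{-3}^{0} (3*u + 3) cos(-pi*u/3) du = (27/pi**2) - (-27/pi**2) = 54/pi**2.
Integrating by parts (boundary term plus one more integral), an antiderivative of (-3*u - 4) cos(-pi*u/3) is -9*u*sin(pi*u/3)/pi - 12*sin(pi*u/3)/pi - 27*cos(pi*u/3)/pi**2; evaluating from 0 to 3: ∫_{0}^{3} (-3*u - 4) cos(-pi*u/3) du = (27/pi**2) - (-27/pi**2) = 54/pi**2.
So ∫_{-3}^{3} g(u) cos(-pi*u/3) du = 108/pi**2.
Hence Re(c_{-1}) = (1/6)·(108/pi**2) = 18/pi**2.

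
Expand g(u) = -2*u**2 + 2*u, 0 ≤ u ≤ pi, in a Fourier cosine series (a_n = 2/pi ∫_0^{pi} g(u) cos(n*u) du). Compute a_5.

a_5 = 2/pi ∫_0^{pi} (-2*u**2 + 2*u) cos(5*u) du.
Integrating by parts twice (tabular method), an antiderivative of (-2*u**2 + 2*u) cos(5*u) is -2*u**2*sin(5*u)/5 + 2*u*sin(5*u)/5 - 4*u*cos(5*u)/25 + 4*sin(5*u)/125 + 2*cos(5*u)/25; evaluating from 0 to pi: ∫_{0}^{pi} (-2*u**2 + 2*u) cos(5*u) du = (-2/25 + 4*pi/25) - (2/25) = -4/25 + 4*pi/25.
Hence a_5 = (2/pi)·(-4/25 + 4*pi/25) = 8*(-1 + pi)/(25*pi).

8*(-1 + pi)/(25*pi)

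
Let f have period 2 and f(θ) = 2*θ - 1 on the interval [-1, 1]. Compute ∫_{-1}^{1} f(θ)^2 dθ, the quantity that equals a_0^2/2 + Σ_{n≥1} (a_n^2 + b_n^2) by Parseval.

∫_{-1}^{1} f(θ)^2 dθ = 14/3.

14/3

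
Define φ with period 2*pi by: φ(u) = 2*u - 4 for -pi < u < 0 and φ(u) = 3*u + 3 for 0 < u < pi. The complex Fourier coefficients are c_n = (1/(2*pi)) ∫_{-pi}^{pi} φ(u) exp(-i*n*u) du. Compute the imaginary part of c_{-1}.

7/pi + 5/2

Since φ is real-valued, Im(c_{-1}) = -(1/(2*pi)) ∫_{-pi}^{pi} φ(u) sin(-u) du = b_{1}/2.
Split the integral at the breakpoints.
Integrating by parts (boundary term plus one more integral), an antiderivative of (2*u - 4) sin(-u) is 2*u*cos(u) - 2*sin(u) - 4*cos(u); evaluating from -pi to 0: ∫_{-pi}^{0} (2*u - 4) sin(-u) du = (-4) - (4 + 2*pi) = -8 - 2*pi.
Integrating by parts (boundary term plus one more integral), an antiderivative of (3*u + 3) sin(-u) is 3*u*cos(u) - 3*sin(u) + 3*cos(u); evaluating from 0 to pi: ∫_{0}^{pi} (3*u + 3) sin(-u) du = (-3*pi - 3) - (3) = -3*pi - 6.
So ∫_{-pi}^{pi} φ(u) sin(-u) du = -5*pi - 14.
Hence Im(c_{-1}) = (-1/(2*pi))·(-5*pi - 14) = 7/pi + 5/2.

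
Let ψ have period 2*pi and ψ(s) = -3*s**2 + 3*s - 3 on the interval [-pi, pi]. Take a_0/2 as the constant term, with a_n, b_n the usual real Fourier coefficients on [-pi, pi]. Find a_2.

a_2 = 1/pi ∫_{-pi}^{pi} ψ(s) cos(2*s) ds.
Integrating by parts twice (tabular method), an antiderivative of (-3*s**2 + 3*s - 3) cos(2*s) is -3*s**2*sin(2*s)/2 + 3*s*sin(2*s)/2 - 3*s*cos(2*s)/2 - 3*sin(2*s)/4 + 3*cos(2*s)/4; evaluating from -pi to pi: ∫_{-pi}^{pi} (-3*s**2 + 3*s - 3) cos(2*s) ds = (3/4 - 3*pi/2) - (3/4 + 3*pi/2) = -3*pi.
Hence a_2 = (1/pi)·(-3*pi) = -3.

-3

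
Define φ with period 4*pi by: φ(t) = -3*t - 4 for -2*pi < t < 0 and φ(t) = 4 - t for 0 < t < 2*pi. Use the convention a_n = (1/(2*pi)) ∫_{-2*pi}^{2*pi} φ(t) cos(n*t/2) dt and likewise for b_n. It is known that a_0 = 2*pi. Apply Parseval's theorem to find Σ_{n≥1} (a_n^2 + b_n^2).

-32*pi + 32 + 34*pi**2/3

Parseval: a_0^2/2 + Σ_{n≥1} (a_n^2+b_n^2) = (1/(2*pi)) ∫_{-2*pi}^{2*pi} φ(t)^2 dt = -32*pi + 32 + 40*pi**2/3.
Subtract a_0^2/2 = 2*pi**2: Σ (a_n^2+b_n^2) = -32*pi + 32 + 34*pi**2/3.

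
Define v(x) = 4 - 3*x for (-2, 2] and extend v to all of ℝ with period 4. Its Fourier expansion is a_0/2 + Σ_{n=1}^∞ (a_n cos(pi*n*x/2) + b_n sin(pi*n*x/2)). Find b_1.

b_1 = 1/2 ∫_{-2}^{2} v(x) sin(pi*x/2) dx.
Integrating by parts (boundary term plus one more integral), an antiderivative of (4 - 3*x) sin(pi*x/2) is 6*x*cos(pi*x/2)/pi - 12*sin(pi*x/2)/pi**2 - 8*cos(pi*x/2)/pi; evaluating from -2 to 2: ∫_{-2}^{2} (4 - 3*x) sin(pi*x/2) dx = (-4/pi) - (20/pi) = -24/pi.
Hence b_1 = (1/2)·(-24/pi) = -12/pi.

-12/pi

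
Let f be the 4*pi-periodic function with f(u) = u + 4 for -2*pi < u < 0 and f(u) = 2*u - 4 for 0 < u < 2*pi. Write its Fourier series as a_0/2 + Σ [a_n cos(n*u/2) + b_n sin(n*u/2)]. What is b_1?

6 - 16/pi

b_1 = (1/(2*pi)) ∫_{-2*pi}^{2*pi} f(u) sin(u/2) du.
Split the integral at the breakpoints.
Integrating by parts (boundary term plus one more integral), an antiderivative of (u + 4) sin(u/2) is -2*u*cos(u/2) + 4*sin(u/2) - 8*cos(u/2); evaluating from -2*pi to 0: ∫_{-2*pi}^{0} (u + 4) sin(u/2) du = (-8) - (8 - 4*pi) = -16 + 4*pi.
Integrating by parts (boundary term plus one more integral), an antiderivative of (2*u - 4) sin(u/2) is -4*u*cos(u/2) + 8*sin(u/2) + 8*cos(u/2); evaluating from 0 to 2*pi: ∫_{0}^{2*pi} (2*u - 4) sin(u/2) du = (-8 + 8*pi) - (8) = -16 + 8*pi.
Summing the pieces and multiplying by (1/(2*pi)) gives b_1 = 6 - 16/pi.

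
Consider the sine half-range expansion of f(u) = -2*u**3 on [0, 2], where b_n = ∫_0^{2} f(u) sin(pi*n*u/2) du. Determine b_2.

-24/pi**3 + 16/pi

b_2 = ∫_0^{2} (-2*u**3) sin(pi*u) du.
Integrating by parts three times (tabular method), an antiderivative of (-2*u**3) sin(pi*u) is 2*u**3*cos(pi*u)/pi - 6*u**2*sin(pi*u)/pi**2 - 12*u*cos(pi*u)/pi**3 + 12*sin(pi*u)/pi**4; evaluating from 0 to 2: ∫_{0}^{2} (-2*u**3) sin(pi*u) du = (-24/pi**3 + 16/pi) - (0) = -24/pi**3 + 16/pi.
Hence b_2 = -24/pi**3 + 16/pi.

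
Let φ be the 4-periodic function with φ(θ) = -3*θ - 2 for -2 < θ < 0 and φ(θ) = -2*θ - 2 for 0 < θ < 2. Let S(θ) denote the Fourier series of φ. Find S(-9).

θ = -9 differs from θ = -1 by -2 full period(s), and the series is 4-periodic.
φ is continuous at θ = -1 with value 1, so the series converges to 1 there.

1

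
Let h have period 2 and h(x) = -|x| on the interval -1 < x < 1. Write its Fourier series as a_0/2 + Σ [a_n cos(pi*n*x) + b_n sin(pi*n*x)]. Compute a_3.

4/(9*pi**2)

a_3 = ∫_{-1}^{1} h(x) cos(3*pi*x) dx.
h is even and cos(3*pi*x) is even, so the integrand is even and a_3 = 2 ∫_0^{1} h(x) cos(3*pi*x) dx.
Integrating by parts (boundary term plus one more integral), an antiderivative of (-x) cos(3*pi*x) is -x*sin(3*pi*x)/(3*pi) - cos(3*pi*x)/(9*pi**2); evaluating from 0 to 1: ∫_{0}^{1} (-x) cos(3*pi*x) dx = (1/(9*pi**2)) - (-1/(9*pi**2)) = 2/(9*pi**2).
Hence a_3 = 2·(2/(9*pi**2)) = 4/(9*pi**2).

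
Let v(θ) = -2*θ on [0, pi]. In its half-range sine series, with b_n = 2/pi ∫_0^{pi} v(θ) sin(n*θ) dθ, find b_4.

1

b_4 = 2/pi ∫_0^{pi} (-2*θ) sin(4*θ) dθ.
Integrating by parts (boundary term plus one more integral), an antiderivative of (-2*θ) sin(4*θ) is θ*cos(4*θ)/2 - sin(4*θ)/8; evaluating from 0 to pi: ∫_{0}^{pi} (-2*θ) sin(4*θ) dθ = (pi/2) - (0) = pi/2.
Hence b_4 = (2/pi)·(pi/2) = 1.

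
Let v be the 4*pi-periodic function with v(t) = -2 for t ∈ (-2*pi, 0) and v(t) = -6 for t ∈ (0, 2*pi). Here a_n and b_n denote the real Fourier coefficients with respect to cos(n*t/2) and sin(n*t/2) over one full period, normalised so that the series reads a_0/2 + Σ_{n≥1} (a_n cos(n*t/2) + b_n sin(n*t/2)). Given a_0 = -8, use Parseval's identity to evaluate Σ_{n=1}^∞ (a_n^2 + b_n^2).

Parseval: a_0^2/2 + Σ_{n≥1} (a_n^2+b_n^2) = (1/(2*pi)) ∫_{-2*pi}^{2*pi} v(t)^2 dt = 40.
Subtract a_0^2/2 = 32: Σ (a_n^2+b_n^2) = 8.

8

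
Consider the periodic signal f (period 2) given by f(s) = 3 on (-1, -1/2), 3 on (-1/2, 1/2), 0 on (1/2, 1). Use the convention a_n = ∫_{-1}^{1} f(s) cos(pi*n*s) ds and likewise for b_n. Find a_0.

9/2

a_0 = ∫_{-1}^{1} f(s) ds = 9/2.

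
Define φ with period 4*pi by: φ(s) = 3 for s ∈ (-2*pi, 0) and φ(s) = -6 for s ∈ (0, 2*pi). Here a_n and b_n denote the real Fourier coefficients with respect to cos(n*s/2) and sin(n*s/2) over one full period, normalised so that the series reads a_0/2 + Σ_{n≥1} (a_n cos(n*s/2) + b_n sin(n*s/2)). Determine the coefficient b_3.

b_3 = (1/(2*pi)) ∫_{-2*pi}^{2*pi} φ(s) sin(3*s/2) ds.
Split the integral at the breakpoints.
Directly, an antiderivative of (3) sin(3*s/2) is -2*cos(3*s/2); evaluating from -2*pi to 0: ∫_{-2*pi}^{0} (3) sin(3*s/2) ds = (-2) - (2) = -4.
Directly, an antiderivative of (-6) sin(3*s/2) is 4*cos(3*s/2); evaluating from 0 to 2*pi: ∫_{0}^{2*pi} (-6) sin(3*s/2) ds = (-4) - (4) = -8.
Summing the pieces and multiplying by (1/(2*pi)) gives b_3 = -6/pi.

-6/pi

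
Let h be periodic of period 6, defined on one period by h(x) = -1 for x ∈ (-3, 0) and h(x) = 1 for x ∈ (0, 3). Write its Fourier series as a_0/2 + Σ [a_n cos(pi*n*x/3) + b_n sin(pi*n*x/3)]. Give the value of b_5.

4/(5*pi)

b_5 = 1/3 ∫_{-3}^{3} h(x) sin(5*pi*x/3) dx.
h is odd and sin(5*pi*x/3) is odd, so the integrand is even and b_5 = 2/3 ∫_0^{3} h(x) sin(5*pi*x/3) dx.
Directly, an antiderivative of (1) sin(5*pi*x/3) is -3*cos(5*pi*x/3)/(5*pi); evaluating from 0 to 3: ∫_{0}^{3} (1) sin(5*pi*x/3) dx = (3/(5*pi)) - (-3/(5*pi)) = 6/(5*pi).
Hence b_5 = (2/3)·(6/(5*pi)) = 4/(5*pi).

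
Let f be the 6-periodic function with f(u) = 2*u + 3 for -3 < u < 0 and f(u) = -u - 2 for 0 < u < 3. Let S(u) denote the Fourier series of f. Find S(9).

-4

u = 9 differs from u = 3 by 1 full period(s), and the series is 6-periodic.
At u = 3 the one-sided limits are f(3^-) = -5 and f(3^+) = -3.
By Dirichlet's theorem the series converges to their average, [(-5) + (-3)]/2 = -4.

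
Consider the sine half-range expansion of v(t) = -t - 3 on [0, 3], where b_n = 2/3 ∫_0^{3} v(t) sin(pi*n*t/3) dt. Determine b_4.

b_4 = 2/3 ∫_0^{3} (-t - 3) sin(4*pi*t/3) dt.
Integrating by parts (boundary term plus one more integral), an antiderivative of (-t - 3) sin(4*pi*t/3) is 3*t*cos(4*pi*t/3)/(4*pi) - 9*sin(4*pi*t/3)/(16*pi**2) + 9*cos(4*pi*t/3)/(4*pi); evaluating from 0 to 3: ∫_{0}^{3} (-t - 3) sin(4*pi*t/3) dt = (9/(2*pi)) - (9/(4*pi)) = 9/(4*pi).
Hence b_4 = (2/3)·(9/(4*pi)) = 3/(2*pi).

3/(2*pi)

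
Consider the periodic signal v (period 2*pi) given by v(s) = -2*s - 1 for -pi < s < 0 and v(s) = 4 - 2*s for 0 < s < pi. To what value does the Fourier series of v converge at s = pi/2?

4 - pi

v is continuous at s = pi/2 with value 4 - pi, so the series converges to 4 - pi there.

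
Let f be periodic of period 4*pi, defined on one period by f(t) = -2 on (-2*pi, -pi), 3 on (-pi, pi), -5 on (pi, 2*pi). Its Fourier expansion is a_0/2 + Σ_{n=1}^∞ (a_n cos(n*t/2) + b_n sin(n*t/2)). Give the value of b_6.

b_6 = (1/(2*pi)) ∫_{-2*pi}^{2*pi} f(t) sin(3*t) dt.
Split the integral at the breakpoints.
Directly, an antiderivative of (-2) sin(3*t) is 2*cos(3*t)/3; evaluating from -2*pi to -pi: ∫_{-2*pi}^{-pi} (-2) sin(3*t) dt = (-2/3) - (2/3) = -4/3.
Directly, an antiderivative of (3) sin(3*t) is -cos(3*t); evaluating from -pi to pi: ∫_{-pi}^{pi} (3) sin(3*t) dt = (1) - (1) = 0.
Directly, an antiderivative of (-5) sin(3*t) is 5*cos(3*t)/3; evaluating from pi to 2*pi: ∫_{pi}^{2*pi} (-5) sin(3*t) dt = (5/3) - (-5/3) = 10/3.
Summing the pieces and multiplying by (1/(2*pi)) gives b_6 = 1/pi.

1/pi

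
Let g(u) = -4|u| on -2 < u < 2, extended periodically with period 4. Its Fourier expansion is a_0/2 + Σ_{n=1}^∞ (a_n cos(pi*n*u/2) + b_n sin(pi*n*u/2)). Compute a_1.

32/pi**2

a_1 = 1/2 ∫_{-2}^{2} g(u) cos(pi*u/2) du.
g is even and cos(pi*u/2) is even, so the integrand is even and a_1 = ∫_0^{2} g(u) cos(pi*u/2) du.
Integrating by parts (boundary term plus one more integral), an antiderivative of (-4*u) cos(pi*u/2) is -8*u*sin(pi*u/2)/pi - 16*cos(pi*u/2)/pi**2; evaluating from 0 to 2: ∫_{0}^{2} (-4*u) cos(pi*u/2) du = (16/pi**2) - (-16/pi**2) = 32/pi**2.
Hence a_1 = 32/pi**2.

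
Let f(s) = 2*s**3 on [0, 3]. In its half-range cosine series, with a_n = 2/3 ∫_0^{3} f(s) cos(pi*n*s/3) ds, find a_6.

9/pi**2

a_6 = 2/3 ∫_0^{3} (2*s**3) cos(2*pi*s) ds.
Integrating by parts three times (tabular method), an antiderivative of (2*s**3) cos(2*pi*s) is s**3*sin(2*pi*s)/pi + 3*s**2*cos(2*pi*s)/(2*pi**2) - 3*s*sin(2*pi*s)/(2*pi**3) - 3*cos(2*pi*s)/(4*pi**4); evaluating from 0 to 3: ∫_{0}^{3} (2*s**3) cos(2*pi*s) ds = (3*(-1 + 18*pi**2)/(4*pi**4)) - (-3/(4*pi**4)) = 27/(2*pi**2).
Hence a_6 = (2/3)·(27/(2*pi**2)) = 9/pi**2.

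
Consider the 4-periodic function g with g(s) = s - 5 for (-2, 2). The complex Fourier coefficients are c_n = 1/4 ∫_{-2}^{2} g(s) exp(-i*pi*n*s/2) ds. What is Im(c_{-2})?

Since g is real-valued, Im(c_{-2}) = -1/4 ∫_{-2}^{2} g(s) sin(-pi*s) ds = b_{2}/2.
Integrating by parts (boundary term plus one more integral), an antiderivative of (s - 5) sin(-pi*s) is s*cos(pi*s)/pi - sin(pi*s)/pi**2 - 5*cos(pi*s)/pi; evaluating from -2 to 2: ∫_{-2}^{2} (s - 5) sin(-pi*s) ds = (-3/pi) - (-7/pi) = 4/pi.
Hence Im(c_{-2}) = (-1/4)·(4/pi) = -1/pi.

-1/pi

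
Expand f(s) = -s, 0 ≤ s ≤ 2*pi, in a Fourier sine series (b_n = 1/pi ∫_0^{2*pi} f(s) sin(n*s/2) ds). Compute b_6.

b_6 = 1/pi ∫_0^{2*pi} (-s) sin(3*s) ds.
Integrating by parts (boundary term plus one more integral), an antiderivative of (-s) sin(3*s) is s*cos(3*s)/3 - sin(3*s)/9; evaluating from 0 to 2*pi: ∫_{0}^{2*pi} (-s) sin(3*s) ds = (2*pi/3) - (0) = 2*pi/3.
Hence b_6 = (1/pi)·(2*pi/3) = 2/3.

2/3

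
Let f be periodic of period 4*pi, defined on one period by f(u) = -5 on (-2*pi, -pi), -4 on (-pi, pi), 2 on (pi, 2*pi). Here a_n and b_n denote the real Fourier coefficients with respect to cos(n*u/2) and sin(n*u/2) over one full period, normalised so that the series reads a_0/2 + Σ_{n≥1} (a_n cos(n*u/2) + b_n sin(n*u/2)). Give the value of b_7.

1/pi

b_7 = (1/(2*pi)) ∫_{-2*pi}^{2*pi} f(u) sin(7*u/2) du.
Split the integral at the breakpoints.
Directly, an antiderivative of (-5) sin(7*u/2) is 10*cos(7*u/2)/7; evaluating from -2*pi to -pi: ∫_{-2*pi}^{-pi} (-5) sin(7*u/2) du = (0) - (-10/7) = 10/7.
Directly, an antiderivative of (-4) sin(7*u/2) is 8*cos(7*u/2)/7; evaluating from -pi to pi: ∫_{-pi}^{pi} (-4) sin(7*u/2) du = (0) - (0) = 0.
Directly, an antiderivative of (2) sin(7*u/2) is -4*cos(7*u/2)/7; evaluating from pi to 2*pi: ∫_{pi}^{2*pi} (2) sin(7*u/2) du = (4/7) - (0) = 4/7.
Summing the pieces and multiplying by (1/(2*pi)) gives b_7 = 1/pi.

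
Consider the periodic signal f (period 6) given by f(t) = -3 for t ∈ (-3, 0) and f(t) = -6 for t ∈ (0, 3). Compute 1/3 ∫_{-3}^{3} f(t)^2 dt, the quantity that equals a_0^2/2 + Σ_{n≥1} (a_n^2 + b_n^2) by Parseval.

1/3 ∫_{-3}^{3} f(t)^2 dt = 1/3 · (135) = 45.

45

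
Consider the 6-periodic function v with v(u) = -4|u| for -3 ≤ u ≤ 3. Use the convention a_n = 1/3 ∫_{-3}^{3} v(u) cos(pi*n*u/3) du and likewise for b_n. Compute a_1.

48/pi**2

a_1 = 1/3 ∫_{-3}^{3} v(u) cos(pi*u/3) du.
v is even and cos(pi*u/3) is even, so the integrand is even and a_1 = 2/3 ∫_0^{3} v(u) cos(pi*u/3) du.
Integrating by parts (boundary term plus one more integral), an antiderivative of (-4*u) cos(pi*u/3) is -12*u*sin(pi*u/3)/pi - 36*cos(pi*u/3)/pi**2; evaluating from 0 to 3: ∫_{0}^{3} (-4*u) cos(pi*u/3) du = (36/pi**2) - (-36/pi**2) = 72/pi**2.
Hence a_1 = (2/3)·(72/pi**2) = 48/pi**2.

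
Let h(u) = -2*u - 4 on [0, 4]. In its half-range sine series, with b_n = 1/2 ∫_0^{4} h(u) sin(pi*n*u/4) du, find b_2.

8/pi

b_2 = 1/2 ∫_0^{4} (-2*u - 4) sin(pi*u/2) du.
Integrating by parts (boundary term plus one more integral), an antiderivative of (-2*u - 4) sin(pi*u/2) is 4*u*cos(pi*u/2)/pi - 8*sin(pi*u/2)/pi**2 + 8*cos(pi*u/2)/pi; evaluating from 0 to 4: ∫_{0}^{4} (-2*u - 4) sin(pi*u/2) du = (24/pi) - (8/pi) = 16/pi.
Hence b_2 = (1/2)·(16/pi) = 8/pi.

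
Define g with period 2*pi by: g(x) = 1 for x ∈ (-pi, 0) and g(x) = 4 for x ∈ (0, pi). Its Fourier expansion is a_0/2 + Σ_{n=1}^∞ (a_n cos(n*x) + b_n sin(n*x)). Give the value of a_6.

0

a_6 = 1/pi ∫_{-pi}^{pi} g(x) cos(6*x) dx.
Split the integral at the breakpoints.
Directly, an antiderivative of (1) cos(6*x) is sin(6*x)/6; evaluating from -pi to 0: ∫_{-pi}^{0} (1) cos(6*x) dx = (0) - (0) = 0.
Directly, an antiderivative of (4) cos(6*x) is 2*sin(6*x)/3; evaluating from 0 to pi: ∫_{0}^{pi} (4) cos(6*x) dx = (0) - (0) = 0.
Summing the pieces and multiplying by (1/pi) gives a_6 = 0.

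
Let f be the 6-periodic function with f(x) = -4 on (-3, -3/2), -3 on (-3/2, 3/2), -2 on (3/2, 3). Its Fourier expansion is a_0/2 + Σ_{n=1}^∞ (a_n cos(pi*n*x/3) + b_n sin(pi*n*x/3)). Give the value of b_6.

b_6 = 1/3 ∫_{-3}^{3} f(x) sin(2*pi*x) dx.
Split the integral at the breakpoints.
Directly, an antiderivative of (-4) sin(2*pi*x) is 2*cos(2*pi*x)/pi; evaluating from -3 to -3/2: ∫_{-3}^{-3/2} (-4) sin(2*pi*x) dx = (-2/pi) - (2/pi) = -4/pi.
Directly, an antiderivative of (-3) sin(2*pi*x) is 3*cos(2*pi*x)/(2*pi); evaluating from -3/2 to 3/2: ∫_{-3/2}^{3/2} (-3) sin(2*pi*x) dx = (-3/(2*pi)) - (-3/(2*pi)) = 0.
Directly, an antiderivative of (-2) sin(2*pi*x) is cos(2*pi*x)/pi; evaluating from 3/2 to 3: ∫_{3/2}^{3} (-2) sin(2*pi*x) dx = (1/pi) - (-1/pi) = 2/pi.
Summing the pieces and multiplying by (1/3) gives b_6 = -2/(3*pi).

-2/(3*pi)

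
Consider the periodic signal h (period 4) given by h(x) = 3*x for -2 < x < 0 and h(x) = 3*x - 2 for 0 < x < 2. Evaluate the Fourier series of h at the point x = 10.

-1

x = 10 differs from x = 2 by 2 full period(s), and the series is 4-periodic.
At x = 2 the one-sided limits are h(2^-) = 4 and h(2^+) = -6.
By Dirichlet's theorem the series converges to their average, [(4) + (-6)]/2 = -1.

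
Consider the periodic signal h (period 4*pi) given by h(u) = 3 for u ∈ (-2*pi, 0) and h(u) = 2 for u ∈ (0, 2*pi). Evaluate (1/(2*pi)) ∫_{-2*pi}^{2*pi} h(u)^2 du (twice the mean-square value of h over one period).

13

(1/(2*pi)) ∫_{-2*pi}^{2*pi} h(u)^2 du = (1/(2*pi)) · (26*pi) = 13.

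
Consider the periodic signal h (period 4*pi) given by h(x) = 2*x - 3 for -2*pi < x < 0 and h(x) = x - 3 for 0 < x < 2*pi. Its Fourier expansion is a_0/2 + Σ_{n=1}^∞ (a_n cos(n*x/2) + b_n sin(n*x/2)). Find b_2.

-3

b_2 = (1/(2*pi)) ∫_{-2*pi}^{2*pi} h(x) sin(x) dx.
Split the integral at the breakpoints.
Integrating by parts (boundary term plus one more integral), an antiderivative of (2*x - 3) sin(x) is -2*x*cos(x) + 2*sin(x) + 3*cos(x); evaluating from -2*pi to 0: ∫_{-2*pi}^{0} (2*x - 3) sin(x) dx = (3) - (3 + 4*pi) = -4*pi.
Integrating by parts (boundary term plus one more integral), an antiderivative of (x - 3) sin(x) is -x*cos(x) + sin(x) + 3*cos(x); evaluating from 0 to 2*pi: ∫_{0}^{2*pi} (x - 3) sin(x) dx = (3 - 2*pi) - (3) = -2*pi.
Summing the pieces and multiplying by (1/(2*pi)) gives b_2 = -3.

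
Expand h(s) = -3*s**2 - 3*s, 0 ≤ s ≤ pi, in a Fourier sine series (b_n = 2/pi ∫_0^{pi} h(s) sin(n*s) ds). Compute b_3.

b_3 = 2/pi ∫_0^{pi} (-3*s**2 - 3*s) sin(3*s) ds.
Integrating by parts twice (tabular method), an antiderivative of (-3*s**2 - 3*s) sin(3*s) is s**2*cos(3*s) - 2*s*sin(3*s)/3 + s*cos(3*s) - sin(3*s)/3 - 2*cos(3*s)/9; evaluating from 0 to pi: ∫_{0}^{pi} (-3*s**2 - 3*s) sin(3*s) ds = (-pi**2 - pi + 2/9) - (-2/9) = -pi**2 - pi + 4/9.
Hence b_3 = (2/pi)·(-pi**2 - pi + 4/9) = -2*pi - 2 + 8/(9*pi).

-2*pi - 2 + 8/(9*pi)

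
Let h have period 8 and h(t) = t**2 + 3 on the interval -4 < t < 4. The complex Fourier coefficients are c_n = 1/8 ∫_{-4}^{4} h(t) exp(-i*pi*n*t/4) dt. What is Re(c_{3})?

Since h is real-valued, Re(c_{3}) = 1/8 ∫_{-4}^{4} h(t) cos(3*pi*t/4) dt = a_{3}/2.
h is even and cos(3*pi*t/4) is even, so the integrand is even: ∫_{-4}^{4} h(t) cos(3*pi*t/4) dt = 2∫_0^{4} h(t) cos(3*pi*t/4) dt.
Integrating by parts twice (tabular method), an antiderivative of (t**2 + 3) cos(3*pi*t/4) is 4*t**2*sin(3*pi*t/4)/(3*pi) + 32*t*cos(3*pi*t/4)/(9*pi**2) - 128*sin(3*pi*t/4)/(27*pi**3) + 4*sin(3*pi*t/4)/pi; evaluating from 0 to 4: ∫_{0}^{4} (t**2 + 3) cos(3*pi*t/4) dt = (-128/(9*pi**2)) - (0) = -128/(9*pi**2).
So ∫_{-4}^{4} h(t) cos(3*pi*t/4) dt = -256/(9*pi**2).
Hence Re(c_{3}) = (1/8)·(-256/(9*pi**2)) = -32/(9*pi**2).

-32/(9*pi**2)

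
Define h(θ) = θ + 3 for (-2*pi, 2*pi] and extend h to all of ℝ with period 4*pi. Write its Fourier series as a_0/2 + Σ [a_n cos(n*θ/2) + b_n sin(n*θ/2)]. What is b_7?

b_7 = (1/(2*pi)) ∫_{-2*pi}^{2*pi} h(θ) sin(7*θ/2) dθ.
Integrating by parts (boundary term plus one more integral), an antiderivative of (θ + 3) sin(7*θ/2) is -2*θ*cos(7*θ/2)/7 + 4*sin(7*θ/2)/49 - 6*cos(7*θ/2)/7; evaluating from -2*pi to 2*pi: ∫_{-2*pi}^{2*pi} (θ + 3) sin(7*θ/2) dθ = (6/7 + 4*pi/7) - (6/7 - 4*pi/7) = 8*pi/7.
Hence b_7 = (1/(2*pi))·(8*pi/7) = 4/7.

4/7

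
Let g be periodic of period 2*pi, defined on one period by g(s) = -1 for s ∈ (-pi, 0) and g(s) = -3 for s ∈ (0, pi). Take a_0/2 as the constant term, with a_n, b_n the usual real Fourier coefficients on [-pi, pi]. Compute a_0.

-4

a_0 = 1/pi ∫_{-pi}^{pi} g(s) ds = 1/pi · (-4*pi) = -4.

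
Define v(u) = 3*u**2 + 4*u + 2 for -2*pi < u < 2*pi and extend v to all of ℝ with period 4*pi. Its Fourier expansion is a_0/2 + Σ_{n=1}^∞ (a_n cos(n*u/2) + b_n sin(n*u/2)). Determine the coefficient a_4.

3

a_4 = (1/(2*pi)) ∫_{-2*pi}^{2*pi} v(u) cos(2*u) du.
Integrating by parts twice (tabular method), an antiderivative of (3*u**2 + 4*u + 2) cos(2*u) is 3*u**2*sin(2*u)/2 + 2*u*sin(2*u) + 3*u*cos(2*u)/2 + sin(2*u)/4 + cos(2*u); evaluating from -2*pi to 2*pi: ∫_{-2*pi}^{2*pi} (3*u**2 + 4*u + 2) cos(2*u) du = (1 + 3*pi) - (1 - 3*pi) = 6*pi.
Hence a_4 = (1/(2*pi))·(6*pi) = 3.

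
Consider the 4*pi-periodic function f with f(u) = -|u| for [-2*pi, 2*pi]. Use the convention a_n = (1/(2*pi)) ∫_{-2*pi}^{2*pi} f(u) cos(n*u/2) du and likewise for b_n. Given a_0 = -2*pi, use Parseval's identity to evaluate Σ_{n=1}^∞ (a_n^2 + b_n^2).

2*pi**2/3

Parseval: a_0^2/2 + Σ_{n≥1} (a_n^2+b_n^2) = (1/(2*pi)) ∫_{-2*pi}^{2*pi} f(u)^2 du = 8*pi**2/3.
Subtract a_0^2/2 = 2*pi**2: Σ (a_n^2+b_n^2) = 2*pi**2/3.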